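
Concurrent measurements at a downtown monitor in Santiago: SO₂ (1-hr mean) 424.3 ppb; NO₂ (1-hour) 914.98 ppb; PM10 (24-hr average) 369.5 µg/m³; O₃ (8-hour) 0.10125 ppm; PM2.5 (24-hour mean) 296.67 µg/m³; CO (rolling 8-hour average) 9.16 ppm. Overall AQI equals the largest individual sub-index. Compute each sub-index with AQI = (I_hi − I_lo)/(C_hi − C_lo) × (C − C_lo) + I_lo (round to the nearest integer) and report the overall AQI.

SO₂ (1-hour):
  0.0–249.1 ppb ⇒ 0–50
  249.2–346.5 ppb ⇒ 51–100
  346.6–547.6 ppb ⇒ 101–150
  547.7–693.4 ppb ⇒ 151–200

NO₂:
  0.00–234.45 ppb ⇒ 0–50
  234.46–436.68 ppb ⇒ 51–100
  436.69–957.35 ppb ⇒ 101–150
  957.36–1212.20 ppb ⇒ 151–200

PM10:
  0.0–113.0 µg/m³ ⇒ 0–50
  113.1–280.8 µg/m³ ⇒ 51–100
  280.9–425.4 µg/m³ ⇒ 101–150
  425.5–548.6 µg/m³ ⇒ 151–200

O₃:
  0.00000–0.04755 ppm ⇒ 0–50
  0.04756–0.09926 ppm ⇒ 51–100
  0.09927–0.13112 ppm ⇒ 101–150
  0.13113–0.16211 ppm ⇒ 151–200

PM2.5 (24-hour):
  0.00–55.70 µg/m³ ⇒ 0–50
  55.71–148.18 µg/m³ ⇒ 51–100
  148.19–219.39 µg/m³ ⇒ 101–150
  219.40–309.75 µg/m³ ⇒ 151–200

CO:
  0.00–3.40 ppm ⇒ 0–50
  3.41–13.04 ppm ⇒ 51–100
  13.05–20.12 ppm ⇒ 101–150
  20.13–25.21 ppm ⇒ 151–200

SO₂ 424.3: bracket 346.6–547.6 → index 101–150; slope 49/201.0, offset 77.7.
AQI = 101 + 49/201.0·77.7 ≈ 119.94 ⇒ 120.
NO₂ 914.98: bracket 436.69–957.35 → index 101–150; slope 49/520.66, offset 478.29.
AQI = 101 + 49/520.66·478.29 ≈ 146.01 ⇒ 146.
PM10: row 280.9–425.4 (AQI 101–150). (150−101)·(369.5−280.9)/(425.4−280.9) + 101 = 49·88.6/144.5 + 101 ≈ 131.04 → 131.
O₃: 0.10125 lies in 0.09927–0.13112, so I_lo=101, I_hi=150, C_lo=0.09927, C_hi=0.13112.
(150−101)/(0.13112−0.09927) × (0.10125−0.09927) + 101 = 49/0.03185 × 0.00198 + 101 ≈ 104.05 → 104.
PM2.5: 296.67 ∈ [219.40, 309.75] ↔ index [151, 200].
151 + (296.67−219.40)·(200−151)/(309.75−219.40) = 151 + 77.27·49/90.35 ≈ 192.91, so AQI = 193.
CO: 9.16 lies in 3.41–13.04, so I_lo=51, I_hi=100, C_lo=3.41, C_hi=13.04.
(100−51)/(13.04−3.41) × (9.16−3.41) + 51 = 49/9.63 × 5.75 + 51 ≈ 80.26 → 80.
Sub-indices: SO₂→120, NO₂→146, PM10→131, O₃→104, PM2.5→193, CO→80. Overall AQI = max = 193; dominant pollutant is PM2.5.

193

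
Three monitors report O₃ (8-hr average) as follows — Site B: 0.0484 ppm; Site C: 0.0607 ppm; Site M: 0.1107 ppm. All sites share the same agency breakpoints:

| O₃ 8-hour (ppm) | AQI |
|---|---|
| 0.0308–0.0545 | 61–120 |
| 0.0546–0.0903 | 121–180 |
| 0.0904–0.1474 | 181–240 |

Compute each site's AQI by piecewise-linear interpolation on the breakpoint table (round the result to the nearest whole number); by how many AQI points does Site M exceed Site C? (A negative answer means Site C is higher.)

71

Site B: 0.0484 lies in 0.0308–0.0545, so I_lo=61, I_hi=120, C_lo=0.0308, C_hi=0.0545.
(120−61)/(0.0545−0.0308) × (0.0484−0.0308) + 61 = 59/0.0237 × 0.0176 + 61 ≈ 104.81 → 105.
Site C 0.0607: bracket 0.0546–0.0903 → index 121–180; slope 59/0.0357, offset 0.0061.
AQI = 121 + 59/0.0357·0.0061 ≈ 131.08 ⇒ 131.
Site M: 0.1107 ∈ [0.0904, 0.1474] ↔ index [181, 240].
181 + (0.1107−0.0904)·(240−181)/(0.1474−0.0904) = 181 + 0.0203·59/0.0570 ≈ 202.01, so AQI = 202.
AQIs: Site B=105, Site C=131, Site M=202. Site M (202) − Site C (131) = 71.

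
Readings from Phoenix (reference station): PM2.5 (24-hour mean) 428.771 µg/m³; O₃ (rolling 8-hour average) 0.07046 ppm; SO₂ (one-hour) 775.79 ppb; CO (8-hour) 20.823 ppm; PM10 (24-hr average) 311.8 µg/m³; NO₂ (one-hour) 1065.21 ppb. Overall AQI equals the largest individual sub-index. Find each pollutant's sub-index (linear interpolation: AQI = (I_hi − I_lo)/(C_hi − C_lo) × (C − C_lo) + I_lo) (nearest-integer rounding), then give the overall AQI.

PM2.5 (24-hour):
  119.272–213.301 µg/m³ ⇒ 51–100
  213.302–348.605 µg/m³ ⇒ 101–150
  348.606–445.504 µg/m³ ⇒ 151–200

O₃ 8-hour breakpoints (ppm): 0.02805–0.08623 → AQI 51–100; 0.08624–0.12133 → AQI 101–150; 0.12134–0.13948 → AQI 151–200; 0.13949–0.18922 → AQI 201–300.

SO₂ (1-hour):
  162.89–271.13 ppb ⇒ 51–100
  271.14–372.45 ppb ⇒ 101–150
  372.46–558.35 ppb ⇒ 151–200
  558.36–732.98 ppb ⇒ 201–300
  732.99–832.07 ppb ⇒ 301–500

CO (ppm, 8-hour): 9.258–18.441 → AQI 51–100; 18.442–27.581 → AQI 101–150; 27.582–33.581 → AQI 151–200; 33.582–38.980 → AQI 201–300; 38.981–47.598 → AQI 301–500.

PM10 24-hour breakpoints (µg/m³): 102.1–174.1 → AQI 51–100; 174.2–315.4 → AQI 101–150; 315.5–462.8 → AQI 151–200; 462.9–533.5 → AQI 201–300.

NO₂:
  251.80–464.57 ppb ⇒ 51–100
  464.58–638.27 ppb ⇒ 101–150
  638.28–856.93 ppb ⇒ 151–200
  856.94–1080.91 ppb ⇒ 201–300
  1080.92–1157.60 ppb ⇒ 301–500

PM2.5: 428.771 ∈ [348.606, 445.504] ↔ index [151, 200].
151 + (428.771−348.606)·(200−151)/(445.504−348.606) = 151 + 80.165·49/96.898 ≈ 191.54, so AQI = 192.
O₃ 0.07046: bracket 0.02805–0.08623 → index 51–100; slope 49/0.05818, offset 0.04241.
AQI = 51 + 49/0.05818·0.04241 ≈ 86.72 ⇒ 87.
SO₂: 775.79 lies in 732.99–832.07, so I_lo=301, I_hi=500, C_lo=732.99, C_hi=832.07.
(500−301)/(832.07−732.99) × (775.79−732.99) + 301 = 199/99.08 × 42.80 + 301 ≈ 386.96 → 387.
CO: row 18.442–27.581 (AQI 101–150). (150−101)·(20.823−18.442)/(27.581−18.442) + 101 = 49·2.381/9.139 + 101 ≈ 113.77 → 114.
PM10 311.8: bracket 174.2–315.4 → index 101–150; slope 49/141.2, offset 137.6.
AQI = 101 + 49/141.2·137.6 ≈ 148.75 ⇒ 149.
NO₂: row 856.94–1080.91 (AQI 201–300). (300−201)·(1065.21−856.94)/(1080.91−856.94) + 201 = 99·208.27/223.97 + 201 ≈ 293.06 → 293.
Sub-indices: PM2.5→192, O₃→87, SO₂→387, CO→114, PM10→149, NO₂→293. Overall AQI = max = 387; dominant pollutant is SO₂.

387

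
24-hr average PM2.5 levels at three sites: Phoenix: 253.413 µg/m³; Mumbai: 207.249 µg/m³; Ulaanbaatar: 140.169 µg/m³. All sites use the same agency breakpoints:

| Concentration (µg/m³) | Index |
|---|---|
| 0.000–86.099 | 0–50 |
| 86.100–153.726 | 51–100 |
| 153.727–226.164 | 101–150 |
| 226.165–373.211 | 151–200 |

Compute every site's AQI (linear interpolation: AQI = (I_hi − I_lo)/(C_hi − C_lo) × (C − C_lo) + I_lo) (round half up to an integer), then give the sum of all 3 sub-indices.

387

Phoenix 253.413: bracket 226.165–373.211 → index 151–200; slope 49/147.046, offset 27.248.
AQI = 151 + 49/147.046·27.248 ≈ 160.08 ⇒ 160.
Mumbai: row 153.727–226.164 (AQI 101–150). (150−101)·(207.249−153.727)/(226.164−153.727) + 101 = 49·53.522/72.437 + 101 ≈ 137.20 → 137.
Ulaanbaatar: 140.169 ∈ [86.100, 153.726] ↔ index [51, 100].
51 + (140.169−86.100)·(100−51)/(153.726−86.100) = 51 + 54.069·49/67.626 ≈ 90.18, so AQI = 90.
AQIs: Phoenix=160, Mumbai=137, Ulaanbaatar=90. Sum = 160 + 137 + 90 = 387.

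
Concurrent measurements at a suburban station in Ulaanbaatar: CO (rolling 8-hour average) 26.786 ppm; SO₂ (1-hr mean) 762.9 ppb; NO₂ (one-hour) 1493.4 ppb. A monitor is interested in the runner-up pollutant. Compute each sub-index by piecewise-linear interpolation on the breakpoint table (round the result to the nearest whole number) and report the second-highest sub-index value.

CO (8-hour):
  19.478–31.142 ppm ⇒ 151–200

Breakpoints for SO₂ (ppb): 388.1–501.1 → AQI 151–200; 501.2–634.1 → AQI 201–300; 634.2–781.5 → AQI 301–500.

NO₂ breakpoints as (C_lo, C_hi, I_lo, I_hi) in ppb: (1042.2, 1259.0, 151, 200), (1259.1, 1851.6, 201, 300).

240

CO 26.786: bracket 19.478–31.142 → index 151–200; slope 49/11.664, offset 7.308.
AQI = 151 + 49/11.664·7.308 ≈ 181.70 ⇒ 182.
SO₂ 762.9: bracket 634.2–781.5 → index 301–500; slope 199/147.3, offset 128.7.
AQI = 301 + 199/147.3·128.7 ≈ 474.87 ⇒ 475.
NO₂: row 1259.1–1851.6 (AQI 201–300). (300−201)·(1493.4−1259.1)/(1851.6−1259.1) + 201 = 99·234.3/592.5 + 201 ≈ 240.15 → 240.
Sub-indices: CO→182, SO₂→475, NO₂→240. Ranked high→low: 475, 240, 182. Second-highest sub-index = 240.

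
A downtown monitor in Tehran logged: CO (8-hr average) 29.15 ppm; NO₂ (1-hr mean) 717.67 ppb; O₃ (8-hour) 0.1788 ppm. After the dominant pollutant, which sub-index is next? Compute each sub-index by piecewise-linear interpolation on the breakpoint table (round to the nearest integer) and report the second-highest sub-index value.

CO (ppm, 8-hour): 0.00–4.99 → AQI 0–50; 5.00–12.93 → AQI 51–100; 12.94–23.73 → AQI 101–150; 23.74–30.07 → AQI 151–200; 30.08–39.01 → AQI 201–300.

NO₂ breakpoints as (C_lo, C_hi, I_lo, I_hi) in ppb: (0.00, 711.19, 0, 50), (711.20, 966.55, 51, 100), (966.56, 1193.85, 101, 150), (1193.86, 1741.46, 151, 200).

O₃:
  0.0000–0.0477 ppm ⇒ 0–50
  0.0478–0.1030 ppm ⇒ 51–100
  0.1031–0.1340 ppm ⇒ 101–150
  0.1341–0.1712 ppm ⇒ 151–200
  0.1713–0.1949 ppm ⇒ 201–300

193

CO: 29.15 ∈ [23.74, 30.07] ↔ index [151, 200].
151 + (29.15−23.74)·(200−151)/(30.07−23.74) = 151 + 5.41·49/6.33 ≈ 192.88, so AQI = 193.
NO₂: row 711.20–966.55 (AQI 51–100). (100−51)·(717.67−711.20)/(966.55−711.20) + 51 = 49·6.47/255.35 + 51 ≈ 52.24 → 52.
O₃: 0.1788 lies in 0.1713–0.1949, so I_lo=201, I_hi=300, C_lo=0.1713, C_hi=0.1949.
(300−201)/(0.1949−0.1713) × (0.1788−0.1713) + 201 = 99/0.0236 × 0.0075 + 201 ≈ 232.46 → 232.
Sub-indices: CO→193, NO₂→52, O₃→232. Ranked high→low: 232, 193, 52. Second-highest sub-index = 193.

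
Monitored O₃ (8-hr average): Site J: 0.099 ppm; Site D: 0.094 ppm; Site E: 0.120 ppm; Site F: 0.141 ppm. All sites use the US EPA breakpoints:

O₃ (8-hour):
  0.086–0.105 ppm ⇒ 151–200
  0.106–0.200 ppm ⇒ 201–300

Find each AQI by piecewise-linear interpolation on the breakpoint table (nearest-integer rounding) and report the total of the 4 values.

811

Site J: row 0.086–0.105 (AQI 151–200). (200−151)·(0.099−0.086)/(0.105−0.086) + 151 = 49·0.013/0.019 + 151 ≈ 184.53 → 185.
Site D: 0.094 ∈ [0.086, 0.105] ↔ index [151, 200].
151 + (0.094−0.086)·(200−151)/(0.105−0.086) = 151 + 0.008·49/0.019 ≈ 171.63, so AQI = 172.
Site E: 0.120 lies in 0.106–0.200, so I_lo=201, I_hi=300, C_lo=0.106, C_hi=0.200.
(300−201)/(0.200−0.106) × (0.120−0.106) + 201 = 99/0.094 × 0.014 + 201 ≈ 215.74 → 216.
Site F 0.141: bracket 0.106–0.200 → index 201–300; slope 99/0.094, offset 0.035.
AQI = 201 + 99/0.094·0.035 ≈ 237.86 ⇒ 238.
AQIs: Site J=185, Site D=172, Site E=216, Site F=238. Sum = 185 + 172 + 216 + 238 = 811.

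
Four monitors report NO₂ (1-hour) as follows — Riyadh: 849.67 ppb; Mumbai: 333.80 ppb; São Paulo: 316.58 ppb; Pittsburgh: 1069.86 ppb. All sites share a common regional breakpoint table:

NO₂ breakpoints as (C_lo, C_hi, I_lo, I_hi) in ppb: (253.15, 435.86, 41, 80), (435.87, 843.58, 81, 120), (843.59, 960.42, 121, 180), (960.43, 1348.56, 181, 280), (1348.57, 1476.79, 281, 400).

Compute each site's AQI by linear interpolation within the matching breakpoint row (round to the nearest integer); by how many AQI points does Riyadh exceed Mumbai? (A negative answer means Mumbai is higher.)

66

Riyadh: 849.67 lies in 843.59–960.42, so I_lo=121, I_hi=180, C_lo=843.59, C_hi=960.42.
(180−121)/(960.42−843.59) × (849.67−843.59) + 121 = 59/116.83 × 6.08 + 121 ≈ 124.07 → 124.
Mumbai: row 253.15–435.86 (AQI 41–80). (80−41)·(333.80−253.15)/(435.86−253.15) + 41 = 39·80.65/182.71 + 41 ≈ 58.21 → 58.
São Paulo: 316.58 ∈ [253.15, 435.86] ↔ index [41, 80].
41 + (316.58−253.15)·(80−41)/(435.86−253.15) = 41 + 63.43·39/182.71 ≈ 54.54, so AQI = 55.
Pittsburgh 1069.86: bracket 960.43–1348.56 → index 181–280; slope 99/388.13, offset 109.43.
AQI = 181 + 99/388.13·109.43 ≈ 208.91 ⇒ 209.
AQIs: Riyadh=124, Mumbai=58, São Paulo=55, Pittsburgh=209. Riyadh (124) − Mumbai (58) = 66.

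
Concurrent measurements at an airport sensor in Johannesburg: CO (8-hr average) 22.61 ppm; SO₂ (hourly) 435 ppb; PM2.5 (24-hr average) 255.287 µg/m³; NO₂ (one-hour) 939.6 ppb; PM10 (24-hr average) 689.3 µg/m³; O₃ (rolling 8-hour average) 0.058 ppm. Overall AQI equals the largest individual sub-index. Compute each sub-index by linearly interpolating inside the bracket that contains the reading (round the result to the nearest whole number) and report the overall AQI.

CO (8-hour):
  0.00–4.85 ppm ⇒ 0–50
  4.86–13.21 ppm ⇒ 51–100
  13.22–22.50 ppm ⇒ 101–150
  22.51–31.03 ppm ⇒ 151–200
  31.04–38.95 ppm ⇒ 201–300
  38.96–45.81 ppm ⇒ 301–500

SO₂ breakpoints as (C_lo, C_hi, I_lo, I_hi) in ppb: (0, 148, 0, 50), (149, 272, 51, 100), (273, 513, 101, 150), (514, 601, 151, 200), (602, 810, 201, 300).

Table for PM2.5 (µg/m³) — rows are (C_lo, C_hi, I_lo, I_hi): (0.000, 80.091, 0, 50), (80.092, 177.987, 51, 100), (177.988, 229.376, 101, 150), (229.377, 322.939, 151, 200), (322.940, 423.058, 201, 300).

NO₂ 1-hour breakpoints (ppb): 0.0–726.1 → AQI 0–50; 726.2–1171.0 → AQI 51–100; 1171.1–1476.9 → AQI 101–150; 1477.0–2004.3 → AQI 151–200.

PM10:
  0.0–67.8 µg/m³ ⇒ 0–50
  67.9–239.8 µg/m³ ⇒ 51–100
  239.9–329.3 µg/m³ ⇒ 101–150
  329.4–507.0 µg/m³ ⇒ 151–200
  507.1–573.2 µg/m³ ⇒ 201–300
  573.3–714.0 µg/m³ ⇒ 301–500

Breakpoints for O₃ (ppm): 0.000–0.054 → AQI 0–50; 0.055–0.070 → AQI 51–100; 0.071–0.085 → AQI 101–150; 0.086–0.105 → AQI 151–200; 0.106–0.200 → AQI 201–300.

CO 22.61: bracket 22.51–31.03 → index 151–200; slope 49/8.52, offset 0.10.
AQI = 151 + 49/8.52·0.10 ≈ 151.58 ⇒ 152.
SO₂ 435: bracket 273–513 → index 101–150; slope 49/240, offset 162.
AQI = 101 + 49/240·162 ≈ 134.08 ⇒ 134.
PM2.5: 255.287 lies in 229.377–322.939, so I_lo=151, I_hi=200, C_lo=229.377, C_hi=322.939.
(200−151)/(322.939−229.377) × (255.287−229.377) + 151 = 49/93.562 × 25.910 + 151 ≈ 164.57 → 165.
NO₂: 939.6 ∈ [726.2, 1171.0] ↔ index [51, 100].
51 + (939.6−726.2)·(100−51)/(1171.0−726.2) = 51 + 213.4·49/444.8 ≈ 74.51, so AQI = 75.
PM10: row 573.3–714.0 (AQI 301–500). (500−301)·(689.3−573.3)/(714.0−573.3) + 301 = 199·116.0/140.7 + 301 ≈ 465.07 → 465.
O₃ 0.058: bracket 0.055–0.070 → index 51–100; slope 49/0.015, offset 0.003.
AQI = 51 + 49/0.015·0.003 ≈ 60.80 ⇒ 61.
Sub-indices: CO→152, SO₂→134, PM2.5→165, NO₂→75, PM10→465, O₃→61. Overall AQI = max = 465; dominant pollutant is PM10.
AQI 465: Hazardous.

465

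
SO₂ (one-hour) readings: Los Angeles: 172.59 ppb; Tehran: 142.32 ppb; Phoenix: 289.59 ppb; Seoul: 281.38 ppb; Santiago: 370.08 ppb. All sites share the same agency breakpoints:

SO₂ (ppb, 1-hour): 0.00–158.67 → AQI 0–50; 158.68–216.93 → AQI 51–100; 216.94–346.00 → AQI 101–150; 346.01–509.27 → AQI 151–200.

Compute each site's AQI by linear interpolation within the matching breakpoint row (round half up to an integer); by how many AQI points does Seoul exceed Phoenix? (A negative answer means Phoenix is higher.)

Los Angeles: row 158.68–216.93 (AQI 51–100). (100−51)·(172.59−158.68)/(216.93−158.68) + 51 = 49·13.91/58.25 + 51 ≈ 62.70 → 63.
Tehran: row 0.00–158.67 (AQI 0–50). (50−0)·(142.32−0.00)/(158.67−0.00) + 0 = 50·142.32/158.67 + 0 ≈ 44.85 → 45.
Phoenix 289.59: bracket 216.94–346.00 → index 101–150; slope 49/129.06, offset 72.65.
AQI = 101 + 49/129.06·72.65 ≈ 128.58 ⇒ 129.
Seoul: 281.38 lies in 216.94–346.00, so I_lo=101, I_hi=150, C_lo=216.94, C_hi=346.00.
(150−101)/(346.00−216.94) × (281.38−216.94) + 101 = 49/129.06 × 64.44 + 101 ≈ 125.47 → 125.
Santiago: 370.08 ∈ [346.01, 509.27] ↔ index [151, 200].
151 + (370.08−346.01)·(200−151)/(509.27−346.01) = 151 + 24.07·49/163.26 ≈ 158.22, so AQI = 158.
AQIs: Los Angeles=63, Tehran=45, Phoenix=129, Seoul=125, Santiago=158. Seoul (125) − Phoenix (129) = -4.

-4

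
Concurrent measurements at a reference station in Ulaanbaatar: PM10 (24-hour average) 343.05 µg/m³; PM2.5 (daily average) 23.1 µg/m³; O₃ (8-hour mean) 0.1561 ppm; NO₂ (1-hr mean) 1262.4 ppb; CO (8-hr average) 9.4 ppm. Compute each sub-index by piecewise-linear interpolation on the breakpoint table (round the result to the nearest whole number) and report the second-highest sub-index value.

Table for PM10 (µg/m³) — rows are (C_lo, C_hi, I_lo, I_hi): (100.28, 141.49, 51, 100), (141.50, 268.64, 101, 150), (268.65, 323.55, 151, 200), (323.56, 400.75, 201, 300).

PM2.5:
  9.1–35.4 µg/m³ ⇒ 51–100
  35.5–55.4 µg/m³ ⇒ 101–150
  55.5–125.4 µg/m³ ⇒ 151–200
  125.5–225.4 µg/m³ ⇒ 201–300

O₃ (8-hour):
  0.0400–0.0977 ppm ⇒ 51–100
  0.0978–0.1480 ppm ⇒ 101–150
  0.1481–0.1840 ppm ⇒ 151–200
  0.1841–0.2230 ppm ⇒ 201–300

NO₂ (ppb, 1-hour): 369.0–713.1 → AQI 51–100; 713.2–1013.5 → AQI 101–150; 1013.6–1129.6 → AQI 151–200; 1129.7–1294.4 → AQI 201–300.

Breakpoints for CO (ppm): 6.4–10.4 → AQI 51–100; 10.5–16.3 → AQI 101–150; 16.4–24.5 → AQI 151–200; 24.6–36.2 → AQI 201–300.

PM10 343.05: bracket 323.56–400.75 → index 201–300; slope 99/77.19, offset 19.49.
AQI = 201 + 99/77.19·19.49 ≈ 226.00 ⇒ 226.
PM2.5 23.1: bracket 9.1–35.4 → index 51–100; slope 49/26.3, offset 14.0.
AQI = 51 + 49/26.3·14.0 ≈ 77.08 ⇒ 77.
O₃: 0.1561 lies in 0.1481–0.1840, so I_lo=151, I_hi=200, C_lo=0.1481, C_hi=0.1840.
(200−151)/(0.1840−0.1481) × (0.1561−0.1481) + 151 = 49/0.0359 × 0.0080 + 151 ≈ 161.92 → 162.
NO₂ 1262.4: bracket 1129.7–1294.4 → index 201–300; slope 99/164.7, offset 132.7.
AQI = 201 + 99/164.7·132.7 ≈ 280.77 ⇒ 281.
CO: 9.4 lies in 6.4–10.4, so I_lo=51, I_hi=100, C_lo=6.4, C_hi=10.4.
(100−51)/(10.4−6.4) × (9.4−6.4) + 51 = 49/4.0 × 3.0 + 51 ≈ 87.75 → 88.
Sub-indices: PM10→226, PM2.5→77, O₃→162, NO₂→281, CO→88. Ranked high→low: 281, 226, 162, 88, 77. Second-highest sub-index = 226.

226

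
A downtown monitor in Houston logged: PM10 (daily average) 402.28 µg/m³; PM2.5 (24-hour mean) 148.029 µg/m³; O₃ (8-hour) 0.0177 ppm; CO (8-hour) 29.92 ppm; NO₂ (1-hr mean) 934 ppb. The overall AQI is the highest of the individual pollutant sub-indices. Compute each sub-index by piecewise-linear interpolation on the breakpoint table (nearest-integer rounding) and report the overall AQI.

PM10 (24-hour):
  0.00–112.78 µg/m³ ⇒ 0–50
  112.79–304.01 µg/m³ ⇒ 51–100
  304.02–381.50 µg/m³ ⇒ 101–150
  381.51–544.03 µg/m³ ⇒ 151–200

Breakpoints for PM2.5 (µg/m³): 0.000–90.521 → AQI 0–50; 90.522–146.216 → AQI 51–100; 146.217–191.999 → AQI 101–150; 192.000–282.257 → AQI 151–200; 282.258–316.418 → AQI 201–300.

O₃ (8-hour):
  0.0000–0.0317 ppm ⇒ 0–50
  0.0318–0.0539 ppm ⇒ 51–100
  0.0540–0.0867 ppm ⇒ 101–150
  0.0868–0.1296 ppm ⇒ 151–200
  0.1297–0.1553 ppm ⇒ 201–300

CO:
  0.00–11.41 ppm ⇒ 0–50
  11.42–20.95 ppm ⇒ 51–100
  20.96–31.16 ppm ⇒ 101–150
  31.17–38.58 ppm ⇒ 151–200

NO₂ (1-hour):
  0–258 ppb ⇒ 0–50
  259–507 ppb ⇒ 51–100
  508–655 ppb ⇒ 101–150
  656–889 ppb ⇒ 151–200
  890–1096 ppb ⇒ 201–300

PM10: 402.28 lies in 381.51–544.03, so I_lo=151, I_hi=200, C_lo=381.51, C_hi=544.03.
(200−151)/(544.03−381.51) × (402.28−381.51) + 151 = 49/162.52 × 20.77 + 151 ≈ 157.26 → 157.
PM2.5: 148.029 lies in 146.217–191.999, so I_lo=101, I_hi=150, C_lo=146.217, C_hi=191.999.
(150−101)/(191.999−146.217) × (148.029−146.217) + 101 = 49/45.782 × 1.812 + 101 ≈ 102.94 → 103.
O₃: row 0.0000–0.0317 (AQI 0–50). (50−0)·(0.0177−0.0000)/(0.0317−0.0000) + 0 = 50·0.0177/0.0317 + 0 ≈ 27.92 → 28.
CO 29.92: bracket 20.96–31.16 → index 101–150; slope 49/10.20, offset 8.96.
AQI = 101 + 49/10.20·8.96 ≈ 144.04 ⇒ 144.
NO₂ 934: bracket 890–1096 → index 201–300; slope 99/206, offset 44.
AQI = 201 + 99/206·44 ≈ 222.15 ⇒ 222.
Sub-indices: PM10→157, PM2.5→103, O₃→28, CO→144, NO₂→222. Overall AQI = max = 222; dominant pollutant is NO₂.
AQI 222: Very Unhealthy.

222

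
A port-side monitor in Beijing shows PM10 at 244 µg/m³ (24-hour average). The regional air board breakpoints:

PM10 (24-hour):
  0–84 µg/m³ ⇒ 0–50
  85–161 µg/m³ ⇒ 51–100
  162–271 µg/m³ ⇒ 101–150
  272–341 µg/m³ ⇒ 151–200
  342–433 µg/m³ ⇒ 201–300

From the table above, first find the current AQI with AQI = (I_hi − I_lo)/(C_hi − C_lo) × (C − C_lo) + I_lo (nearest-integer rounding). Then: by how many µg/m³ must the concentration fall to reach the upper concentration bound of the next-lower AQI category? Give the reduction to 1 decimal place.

PM10: 244 ∈ [162, 271] ↔ index [101, 150].
101 + (244−162)·(150−101)/(271−162) = 101 + 82·49/109 ≈ 137.86, so AQI = 138.
Current AQI 138 is in the Unhealthy for Sensitive Groups range (101–150). The next-lower category tops out at AQI 100, whose upper concentration bound is 161 µg/m³.
Reduction needed = 244 − 161 = 83.0 µg/m³.

83.0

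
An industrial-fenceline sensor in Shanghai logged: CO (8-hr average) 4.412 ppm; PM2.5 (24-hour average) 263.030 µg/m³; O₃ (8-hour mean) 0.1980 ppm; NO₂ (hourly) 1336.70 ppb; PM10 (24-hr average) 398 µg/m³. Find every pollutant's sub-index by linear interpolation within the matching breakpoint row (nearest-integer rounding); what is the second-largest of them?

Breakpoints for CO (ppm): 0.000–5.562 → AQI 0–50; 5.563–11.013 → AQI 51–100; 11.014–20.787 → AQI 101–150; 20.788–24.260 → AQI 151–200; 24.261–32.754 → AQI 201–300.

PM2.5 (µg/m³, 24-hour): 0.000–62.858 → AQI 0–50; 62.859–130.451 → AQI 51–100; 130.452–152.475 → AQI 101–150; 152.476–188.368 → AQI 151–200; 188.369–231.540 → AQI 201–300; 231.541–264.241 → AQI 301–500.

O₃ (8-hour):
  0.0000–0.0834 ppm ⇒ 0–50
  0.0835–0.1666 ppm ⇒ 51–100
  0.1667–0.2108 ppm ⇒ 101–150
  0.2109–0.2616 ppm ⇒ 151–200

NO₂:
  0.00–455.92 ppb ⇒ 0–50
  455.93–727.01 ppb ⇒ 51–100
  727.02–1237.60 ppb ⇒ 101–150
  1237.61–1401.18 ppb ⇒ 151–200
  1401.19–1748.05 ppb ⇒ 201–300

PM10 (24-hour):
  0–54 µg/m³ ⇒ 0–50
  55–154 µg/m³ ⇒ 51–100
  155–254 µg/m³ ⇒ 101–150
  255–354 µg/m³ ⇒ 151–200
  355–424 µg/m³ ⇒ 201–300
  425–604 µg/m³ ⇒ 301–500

263

CO: 4.412 lies in 0.000–5.562, so I_lo=0, I_hi=50, C_lo=0.000, C_hi=5.562.
(50−0)/(5.562−0.000) × (4.412−0.000) + 0 = 50/5.562 × 4.412 + 0 ≈ 39.66 → 40.
PM2.5: 263.030 lies in 231.541–264.241, so I_lo=301, I_hi=500, C_lo=231.541, C_hi=264.241.
(500−301)/(264.241−231.541) × (263.030−231.541) + 301 = 199/32.700 × 31.489 + 301 ≈ 492.63 → 493.
O₃: row 0.1667–0.2108 (AQI 101–150). (150−101)·(0.1980−0.1667)/(0.2108−0.1667) + 101 = 49·0.0313/0.0441 + 101 ≈ 135.78 → 136.
NO₂: 1336.70 ∈ [1237.61, 1401.18] ↔ index [151, 200].
151 + (1336.70−1237.61)·(200−151)/(1401.18−1237.61) = 151 + 99.09·49/163.57 ≈ 180.68, so AQI = 181.
PM10 398: bracket 355–424 → index 201–300; slope 99/69, offset 43.
AQI = 201 + 99/69·43 ≈ 262.70 ⇒ 263.
Sub-indices: CO→40, PM2.5→493, O₃→136, NO₂→181, PM10→263. Ranked high→low: 493, 263, 181, 136, 40. Second-highest sub-index = 263.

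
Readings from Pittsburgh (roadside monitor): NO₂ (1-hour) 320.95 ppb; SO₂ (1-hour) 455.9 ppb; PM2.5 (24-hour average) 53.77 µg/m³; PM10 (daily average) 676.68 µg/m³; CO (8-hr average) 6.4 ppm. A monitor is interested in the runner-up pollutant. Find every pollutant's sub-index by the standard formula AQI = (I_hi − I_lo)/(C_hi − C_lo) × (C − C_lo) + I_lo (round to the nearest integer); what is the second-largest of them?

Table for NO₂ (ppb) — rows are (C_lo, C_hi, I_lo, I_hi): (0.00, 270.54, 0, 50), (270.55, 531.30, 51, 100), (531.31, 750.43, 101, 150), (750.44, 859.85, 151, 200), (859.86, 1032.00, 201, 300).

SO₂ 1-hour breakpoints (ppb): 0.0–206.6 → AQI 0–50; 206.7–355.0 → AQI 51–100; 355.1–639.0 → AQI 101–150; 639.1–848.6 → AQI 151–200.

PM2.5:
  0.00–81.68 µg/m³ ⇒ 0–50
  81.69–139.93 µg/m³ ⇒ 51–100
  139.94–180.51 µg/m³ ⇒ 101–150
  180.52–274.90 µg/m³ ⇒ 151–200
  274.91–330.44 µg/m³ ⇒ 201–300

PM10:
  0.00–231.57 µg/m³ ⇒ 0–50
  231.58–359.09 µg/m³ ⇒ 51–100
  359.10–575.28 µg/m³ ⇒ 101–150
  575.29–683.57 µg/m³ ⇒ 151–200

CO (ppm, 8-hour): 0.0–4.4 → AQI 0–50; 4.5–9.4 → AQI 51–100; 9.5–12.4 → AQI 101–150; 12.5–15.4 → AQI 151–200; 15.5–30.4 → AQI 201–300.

NO₂: 320.95 lies in 270.55–531.30, so I_lo=51, I_hi=100, C_lo=270.55, C_hi=531.30.
(100−51)/(531.30−270.55) × (320.95−270.55) + 51 = 49/260.75 × 50.40 + 51 ≈ 60.47 → 60.
SO₂: 455.9 lies in 355.1–639.0, so I_lo=101, I_hi=150, C_lo=355.1, C_hi=639.0.
(150−101)/(639.0−355.1) × (455.9−355.1) + 101 = 49/283.9 × 100.8 + 101 ≈ 118.40 → 118.
PM2.5 53.77: bracket 0.00–81.68 → index 0–50; slope 50/81.68, offset 53.77.
AQI = 0 + 50/81.68·53.77 ≈ 32.92 ⇒ 33.
PM10: 676.68 ∈ [575.29, 683.57] ↔ index [151, 200].
151 + (676.68−575.29)·(200−151)/(683.57−575.29) = 151 + 101.39·49/108.28 ≈ 196.88, so AQI = 197.
CO: row 4.5–9.4 (AQI 51–100). (100−51)·(6.4−4.5)/(9.4−4.5) + 51 = 49·1.9/4.9 + 51 ≈ 70.00 → 70.
Sub-indices: NO₂→60, SO₂→118, PM2.5→33, PM10→197, CO→70. Ranked high→low: 197, 118, 70, 60, 33. Second-highest sub-index = 118.

118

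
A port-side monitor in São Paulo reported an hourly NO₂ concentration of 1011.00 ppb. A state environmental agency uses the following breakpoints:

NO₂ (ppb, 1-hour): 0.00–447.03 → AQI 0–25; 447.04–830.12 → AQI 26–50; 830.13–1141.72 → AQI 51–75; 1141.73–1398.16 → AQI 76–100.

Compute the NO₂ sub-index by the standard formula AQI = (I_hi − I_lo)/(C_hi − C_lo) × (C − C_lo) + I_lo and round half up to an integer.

65

NO₂: 1011.00 ∈ [830.13, 1141.72] ↔ index [51, 75].
51 + (1011.00−830.13)·(75−51)/(1141.72−830.13) = 51 + 180.87·24/311.59 ≈ 64.93, so AQI = 65.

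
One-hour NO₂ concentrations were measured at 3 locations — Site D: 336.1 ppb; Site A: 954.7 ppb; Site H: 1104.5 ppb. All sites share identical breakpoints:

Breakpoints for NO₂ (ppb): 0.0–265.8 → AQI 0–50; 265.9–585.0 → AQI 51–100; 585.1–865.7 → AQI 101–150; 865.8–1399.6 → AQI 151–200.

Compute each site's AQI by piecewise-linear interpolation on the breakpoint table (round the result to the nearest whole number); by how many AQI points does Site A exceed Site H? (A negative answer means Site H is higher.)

Site D: row 265.9–585.0 (AQI 51–100). (100−51)·(336.1−265.9)/(585.0−265.9) + 51 = 49·70.2/319.1 + 51 ≈ 61.78 → 62.
Site A: 954.7 lies in 865.8–1399.6, so I_lo=151, I_hi=200, C_lo=865.8, C_hi=1399.6.
(200−151)/(1399.6−865.8) × (954.7−865.8) + 151 = 49/533.8 × 88.9 + 151 ≈ 159.16 → 159.
Site H: 1104.5 lies in 865.8–1399.6, so I_lo=151, I_hi=200, C_lo=865.8, C_hi=1399.6.
(200−151)/(1399.6−865.8) × (1104.5−865.8) + 151 = 49/533.8 × 238.7 + 151 ≈ 172.91 → 173.
AQIs: Site D=62, Site A=159, Site H=173. Site A (159) − Site H (173) = -14.

-14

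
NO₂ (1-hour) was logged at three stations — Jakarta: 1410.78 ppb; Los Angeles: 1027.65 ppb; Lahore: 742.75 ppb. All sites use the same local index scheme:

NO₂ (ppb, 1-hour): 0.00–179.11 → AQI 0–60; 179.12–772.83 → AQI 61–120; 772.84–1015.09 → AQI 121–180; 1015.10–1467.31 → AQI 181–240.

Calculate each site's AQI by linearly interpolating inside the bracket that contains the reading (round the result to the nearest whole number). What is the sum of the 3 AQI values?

Jakarta: row 1015.10–1467.31 (AQI 181–240). (240−181)·(1410.78−1015.10)/(1467.31−1015.10) + 181 = 59·395.68/452.21 + 181 ≈ 232.62 → 233.
Los Angeles: 1027.65 ∈ [1015.10, 1467.31] ↔ index [181, 240].
181 + (1027.65−1015.10)·(240−181)/(1467.31−1015.10) = 181 + 12.55·59/452.21 ≈ 182.64, so AQI = 183.
Lahore: row 179.12–772.83 (AQI 61–120). (120−61)·(742.75−179.12)/(772.83−179.12) + 61 = 59·563.63/593.71 + 61 ≈ 117.01 → 117.
AQIs: Jakarta=233, Los Angeles=183, Lahore=117. Sum = 233 + 183 + 117 = 533.

533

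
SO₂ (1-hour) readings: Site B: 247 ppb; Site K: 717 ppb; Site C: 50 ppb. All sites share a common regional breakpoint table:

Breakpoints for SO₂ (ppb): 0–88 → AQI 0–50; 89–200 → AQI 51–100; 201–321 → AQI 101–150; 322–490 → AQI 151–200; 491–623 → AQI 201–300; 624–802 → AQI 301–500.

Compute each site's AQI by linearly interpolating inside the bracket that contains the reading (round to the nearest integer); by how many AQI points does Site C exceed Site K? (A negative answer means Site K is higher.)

Site B 247: bracket 201–321 → index 101–150; slope 49/120, offset 46.
AQI = 101 + 49/120·46 ≈ 119.78 ⇒ 120.
Site K 717: bracket 624–802 → index 301–500; slope 199/178, offset 93.
AQI = 301 + 199/178·93 ≈ 404.97 ⇒ 405.
Site C 50: bracket 0–88 → index 0–50; slope 50/88, offset 50.
AQI = 0 + 50/88·50 ≈ 28.41 ⇒ 28.
AQIs: Site B=120, Site K=405, Site C=28. Site C (28) − Site K (405) = -377.

-377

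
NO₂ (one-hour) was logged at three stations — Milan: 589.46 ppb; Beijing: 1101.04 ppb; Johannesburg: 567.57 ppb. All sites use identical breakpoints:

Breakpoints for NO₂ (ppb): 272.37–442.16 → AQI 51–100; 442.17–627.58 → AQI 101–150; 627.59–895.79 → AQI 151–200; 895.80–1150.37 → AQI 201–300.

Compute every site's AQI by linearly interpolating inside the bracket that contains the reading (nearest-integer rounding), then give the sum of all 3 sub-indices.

555

Milan: 589.46 lies in 442.17–627.58, so I_lo=101, I_hi=150, C_lo=442.17, C_hi=627.58.
(150−101)/(627.58−442.17) × (589.46−442.17) + 101 = 49/185.41 × 147.29 + 101 ≈ 139.93 → 140.
Beijing: row 895.80–1150.37 (AQI 201–300). (300−201)·(1101.04−895.80)/(1150.37−895.80) + 201 = 99·205.24/254.57 + 201 ≈ 280.82 → 281.
Johannesburg: 567.57 lies in 442.17–627.58, so I_lo=101, I_hi=150, C_lo=442.17, C_hi=627.58.
(150−101)/(627.58−442.17) × (567.57−442.17) + 101 = 49/185.41 × 125.40 + 101 ≈ 134.14 → 134.
AQIs: Milan=140, Beijing=281, Johannesburg=134. Sum = 140 + 281 + 134 = 555.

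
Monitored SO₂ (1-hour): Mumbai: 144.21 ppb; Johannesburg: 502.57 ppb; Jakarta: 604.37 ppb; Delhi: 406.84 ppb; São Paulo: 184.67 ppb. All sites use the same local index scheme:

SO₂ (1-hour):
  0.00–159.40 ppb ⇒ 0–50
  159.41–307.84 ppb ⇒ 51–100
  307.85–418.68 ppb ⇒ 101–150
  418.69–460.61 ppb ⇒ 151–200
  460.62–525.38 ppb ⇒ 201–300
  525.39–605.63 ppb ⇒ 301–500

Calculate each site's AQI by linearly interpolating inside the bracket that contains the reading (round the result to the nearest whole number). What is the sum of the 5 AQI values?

Mumbai: row 0.00–159.40 (AQI 0–50). (50−0)·(144.21−0.00)/(159.40−0.00) + 0 = 50·144.21/159.40 + 0 ≈ 45.24 → 45.
Johannesburg: 502.57 ∈ [460.62, 525.38] ↔ index [201, 300].
201 + (502.57−460.62)·(300−201)/(525.38−460.62) = 201 + 41.95·99/64.76 ≈ 265.13, so AQI = 265.
Jakarta: 604.37 ∈ [525.39, 605.63] ↔ index [301, 500].
301 + (604.37−525.39)·(500−301)/(605.63−525.39) = 301 + 78.98·199/80.24 ≈ 496.88, so AQI = 497.
Delhi 406.84: bracket 307.85–418.68 → index 101–150; slope 49/110.83, offset 98.99.
AQI = 101 + 49/110.83·98.99 ≈ 144.77 ⇒ 145.
São Paulo 184.67: bracket 159.41–307.84 → index 51–100; slope 49/148.43, offset 25.26.
AQI = 51 + 49/148.43·25.26 ≈ 59.34 ⇒ 59.
AQIs: Mumbai=45, Johannesburg=265, Jakarta=497, Delhi=145, São Paulo=59. Sum = 45 + 265 + 497 + 145 + 59 = 1011.

1011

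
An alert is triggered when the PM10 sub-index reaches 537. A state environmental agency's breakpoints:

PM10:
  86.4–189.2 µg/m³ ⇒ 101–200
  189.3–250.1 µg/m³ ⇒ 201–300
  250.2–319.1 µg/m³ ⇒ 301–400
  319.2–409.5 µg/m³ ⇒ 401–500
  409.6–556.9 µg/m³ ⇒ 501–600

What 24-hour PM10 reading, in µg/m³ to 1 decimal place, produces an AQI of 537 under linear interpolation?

463.2

AQI 537 lies in the 501–600 band, which corresponds to 409.6–556.9 µg/m³.
C = 409.6 + (537−501)×(556.9−409.6)/(600−501) = 409.6 + 36×147.3/99 ≈ 463.164 µg/m³ → 463.2 µg/m³ to 1 dp.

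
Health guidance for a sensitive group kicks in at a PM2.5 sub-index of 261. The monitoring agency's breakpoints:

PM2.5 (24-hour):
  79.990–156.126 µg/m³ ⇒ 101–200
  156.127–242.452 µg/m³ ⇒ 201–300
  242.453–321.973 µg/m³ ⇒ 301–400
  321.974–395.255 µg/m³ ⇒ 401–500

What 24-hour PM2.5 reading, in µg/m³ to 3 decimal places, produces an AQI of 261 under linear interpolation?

AQI 261 lies in the 201–300 band, which corresponds to 156.127–242.452 µg/m³.
C = 156.127 + (261−201)×(242.452−156.127)/(300−201) = 156.127 + 60×86.325/99 ≈ 208.44518 µg/m³ → 208.445 µg/m³ to 3 dp.

208.445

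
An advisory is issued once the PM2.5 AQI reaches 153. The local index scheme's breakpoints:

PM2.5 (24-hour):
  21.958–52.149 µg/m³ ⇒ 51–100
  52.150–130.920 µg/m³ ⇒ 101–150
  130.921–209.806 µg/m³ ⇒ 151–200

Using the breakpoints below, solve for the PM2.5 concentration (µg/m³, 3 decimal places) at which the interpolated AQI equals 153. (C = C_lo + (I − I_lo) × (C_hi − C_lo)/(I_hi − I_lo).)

134.141

AQI 153 lies in the 151–200 band, which corresponds to 130.921–209.806 µg/m³.
C = 130.921 + (153−151)×(209.806−130.921)/(200−151) = 130.921 + 2×78.885/49 ≈ 134.14080 µg/m³ → 134.141 µg/m³ to 3 dp.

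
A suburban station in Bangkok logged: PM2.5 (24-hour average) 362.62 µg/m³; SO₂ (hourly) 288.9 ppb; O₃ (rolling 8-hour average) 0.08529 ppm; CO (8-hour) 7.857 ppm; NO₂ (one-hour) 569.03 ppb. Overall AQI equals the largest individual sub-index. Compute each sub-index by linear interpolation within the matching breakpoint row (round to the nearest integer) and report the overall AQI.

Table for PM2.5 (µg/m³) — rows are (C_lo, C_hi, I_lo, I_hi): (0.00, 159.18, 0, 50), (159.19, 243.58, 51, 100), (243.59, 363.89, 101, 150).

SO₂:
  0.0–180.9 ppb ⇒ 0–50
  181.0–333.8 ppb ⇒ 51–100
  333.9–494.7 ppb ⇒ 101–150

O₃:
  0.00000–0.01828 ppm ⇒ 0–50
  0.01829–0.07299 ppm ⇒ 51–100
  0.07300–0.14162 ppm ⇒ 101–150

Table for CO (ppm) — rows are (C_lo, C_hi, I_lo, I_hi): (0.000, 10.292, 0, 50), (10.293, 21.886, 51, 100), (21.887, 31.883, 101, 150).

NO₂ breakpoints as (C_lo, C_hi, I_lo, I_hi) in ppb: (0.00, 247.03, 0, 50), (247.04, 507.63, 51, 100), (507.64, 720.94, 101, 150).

PM2.5: 362.62 lies in 243.59–363.89, so I_lo=101, I_hi=150, C_lo=243.59, C_hi=363.89.
(150−101)/(363.89−243.59) × (362.62−243.59) + 101 = 49/120.30 × 119.03 + 101 ≈ 149.48 → 149.
SO₂: 288.9 lies in 181.0–333.8, so I_lo=51, I_hi=100, C_lo=181.0, C_hi=333.8.
(100−51)/(333.8−181.0) × (288.9−181.0) + 51 = 49/152.8 × 107.9 + 51 ≈ 85.60 → 86.
O₃: 0.08529 ∈ [0.07300, 0.14162] ↔ index [101, 150].
101 + (0.08529−0.07300)·(150−101)/(0.14162−0.07300) = 101 + 0.01229·49/0.06862 ≈ 109.78, so AQI = 110.
CO: row 0.000–10.292 (AQI 0–50). (50−0)·(7.857−0.000)/(10.292−0.000) + 0 = 50·7.857/10.292 + 0 ≈ 38.17 → 38.
NO₂: 569.03 lies in 507.64–720.94, so I_lo=101, I_hi=150, C_lo=507.64, C_hi=720.94.
(150−101)/(720.94−507.64) × (569.03−507.64) + 101 = 49/213.30 × 61.39 + 101 ≈ 115.10 → 115.
Sub-indices: PM2.5→149, SO₂→86, O₃→110, CO→38, NO₂→115. Overall AQI = max = 149; dominant pollutant is PM2.5.
AQI 149: Unhealthy for Sensitive Groups.

149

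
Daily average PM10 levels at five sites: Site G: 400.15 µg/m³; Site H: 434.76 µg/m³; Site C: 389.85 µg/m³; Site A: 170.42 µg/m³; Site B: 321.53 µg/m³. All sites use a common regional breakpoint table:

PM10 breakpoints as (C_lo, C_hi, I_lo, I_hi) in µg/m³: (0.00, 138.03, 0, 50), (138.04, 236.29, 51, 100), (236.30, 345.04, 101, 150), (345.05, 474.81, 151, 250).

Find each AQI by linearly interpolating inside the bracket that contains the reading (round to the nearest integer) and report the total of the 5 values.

803

Site G: 400.15 ∈ [345.05, 474.81] ↔ index [151, 250].
151 + (400.15−345.05)·(250−151)/(474.81−345.05) = 151 + 55.10·99/129.76 ≈ 193.04, so AQI = 193.
Site H 434.76: bracket 345.05–474.81 → index 151–250; slope 99/129.76, offset 89.71.
AQI = 151 + 99/129.76·89.71 ≈ 219.44 ⇒ 219.
Site C: 389.85 lies in 345.05–474.81, so I_lo=151, I_hi=250, C_lo=345.05, C_hi=474.81.
(250−151)/(474.81−345.05) × (389.85−345.05) + 151 = 99/129.76 × 44.80 + 151 ≈ 185.18 → 185.
Site A: 170.42 lies in 138.04–236.29, so I_lo=51, I_hi=100, C_lo=138.04, C_hi=236.29.
(100−51)/(236.29−138.04) × (170.42−138.04) + 51 = 49/98.25 × 32.38 + 51 ≈ 67.15 → 67.
Site B 321.53: bracket 236.30–345.04 → index 101–150; slope 49/108.74, offset 85.23.
AQI = 101 + 49/108.74·85.23 ≈ 139.41 ⇒ 139.
AQIs: Site G=193, Site H=219, Site C=185, Site A=67, Site B=139. Sum = 193 + 219 + 185 + 67 + 139 = 803.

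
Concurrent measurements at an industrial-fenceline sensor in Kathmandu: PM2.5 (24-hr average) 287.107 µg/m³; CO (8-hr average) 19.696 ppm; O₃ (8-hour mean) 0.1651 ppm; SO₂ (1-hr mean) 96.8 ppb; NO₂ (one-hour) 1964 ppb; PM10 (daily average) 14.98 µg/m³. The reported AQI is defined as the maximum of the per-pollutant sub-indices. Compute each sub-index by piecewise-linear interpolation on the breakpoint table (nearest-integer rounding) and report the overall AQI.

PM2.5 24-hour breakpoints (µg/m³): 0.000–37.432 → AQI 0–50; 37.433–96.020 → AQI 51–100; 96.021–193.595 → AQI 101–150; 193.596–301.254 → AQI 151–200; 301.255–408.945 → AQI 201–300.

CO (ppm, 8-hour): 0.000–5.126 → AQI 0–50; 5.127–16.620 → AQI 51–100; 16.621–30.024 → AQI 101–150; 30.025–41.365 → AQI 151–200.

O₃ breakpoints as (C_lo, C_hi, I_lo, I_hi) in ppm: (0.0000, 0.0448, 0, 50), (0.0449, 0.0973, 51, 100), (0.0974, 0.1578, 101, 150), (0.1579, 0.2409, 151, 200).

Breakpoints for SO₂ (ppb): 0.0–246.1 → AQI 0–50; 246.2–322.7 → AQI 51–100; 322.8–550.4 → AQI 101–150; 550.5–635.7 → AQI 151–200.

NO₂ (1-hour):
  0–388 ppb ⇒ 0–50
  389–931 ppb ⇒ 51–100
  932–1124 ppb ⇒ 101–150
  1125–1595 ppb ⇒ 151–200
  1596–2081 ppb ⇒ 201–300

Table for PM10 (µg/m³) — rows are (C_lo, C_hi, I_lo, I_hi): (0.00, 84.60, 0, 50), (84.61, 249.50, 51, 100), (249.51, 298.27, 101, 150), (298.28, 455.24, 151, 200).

276

PM2.5: 287.107 lies in 193.596–301.254, so I_lo=151, I_hi=200, C_lo=193.596, C_hi=301.254.
(200−151)/(301.254−193.596) × (287.107−193.596) + 151 = 49/107.658 × 93.511 + 151 ≈ 193.56 → 194.
CO: row 16.621–30.024 (AQI 101–150). (150−101)·(19.696−16.621)/(30.024−16.621) + 101 = 49·3.075/13.403 + 101 ≈ 112.24 → 112.
O₃ 0.1651: bracket 0.1579–0.2409 → index 151–200; slope 49/0.0830, offset 0.0072.
AQI = 151 + 49/0.0830·0.0072 ≈ 155.25 ⇒ 155.
SO₂: 96.8 lies in 0.0–246.1, so I_lo=0, I_hi=50, C_lo=0.0, C_hi=246.1.
(50−0)/(246.1−0.0) × (96.8−0.0) + 0 = 50/246.1 × 96.8 + 0 ≈ 19.67 → 20.
NO₂: row 1596–2081 (AQI 201–300). (300−201)·(1964−1596)/(2081−1596) + 201 = 99·368/485 + 201 ≈ 276.12 → 276.
PM10: row 0.00–84.60 (AQI 0–50). (50−0)·(14.98−0.00)/(84.60−0.00) + 0 = 50·14.98/84.60 + 0 ≈ 8.85 → 9.
Sub-indices: PM2.5→194, CO→112, O₃→155, SO₂→20, NO₂→276, PM10→9. Overall AQI = max = 276; dominant pollutant is NO₂.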